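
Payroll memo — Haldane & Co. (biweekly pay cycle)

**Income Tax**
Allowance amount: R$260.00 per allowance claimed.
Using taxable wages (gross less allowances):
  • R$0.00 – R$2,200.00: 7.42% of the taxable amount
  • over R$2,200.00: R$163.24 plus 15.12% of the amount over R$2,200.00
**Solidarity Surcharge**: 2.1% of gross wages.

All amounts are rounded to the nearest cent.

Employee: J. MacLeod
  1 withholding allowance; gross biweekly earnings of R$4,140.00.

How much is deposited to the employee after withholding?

R$3,635.80

Income Tax: taxable = R$4,140.00 − 1×R$260.00 = R$3,880.00
  R$163.24 + 15.12% × (R$3,880.00 − R$2,200.00) = R$163.24 + 15.12% × R$1,680.00 = R$417.26
Solidarity Surcharge: 2.1% × R$4,140.00 = R$86.94
Total withheld: R$417.26 + R$86.94 = R$504.20
Net pay: R$4,140.00 − R$504.20 = R$3,635.80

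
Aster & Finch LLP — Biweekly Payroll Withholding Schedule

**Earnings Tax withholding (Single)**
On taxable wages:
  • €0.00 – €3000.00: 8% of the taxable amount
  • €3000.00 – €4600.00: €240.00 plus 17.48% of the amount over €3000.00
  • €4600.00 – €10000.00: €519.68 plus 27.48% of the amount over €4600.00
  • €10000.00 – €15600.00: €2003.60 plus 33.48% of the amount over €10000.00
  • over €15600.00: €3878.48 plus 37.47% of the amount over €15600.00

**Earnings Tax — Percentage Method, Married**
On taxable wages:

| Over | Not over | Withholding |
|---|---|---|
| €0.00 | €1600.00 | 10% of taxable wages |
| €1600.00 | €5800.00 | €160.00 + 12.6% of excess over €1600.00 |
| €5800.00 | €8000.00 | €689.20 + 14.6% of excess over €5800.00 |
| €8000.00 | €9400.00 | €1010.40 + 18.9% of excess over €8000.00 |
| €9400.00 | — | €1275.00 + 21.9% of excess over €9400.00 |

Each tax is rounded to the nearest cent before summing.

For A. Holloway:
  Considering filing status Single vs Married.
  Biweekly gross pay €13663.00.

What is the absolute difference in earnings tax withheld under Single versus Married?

€1021.37

Earnings Tax (Single): taxable = €13663.00
  €2003.60 + 33.48% × (€13663.00 − €10000.00) = €2003.60 + 33.48% × €3663.00 = €3229.97
Earnings Tax (Married): taxable = €13663.00
  €1275.00 + 21.9% × (€13663.00 − €9400.00) = €1275.00 + 21.9% × €4263.00 = €2208.60
Difference: |€3229.97 − €2208.60| = €1021.37 (higher under Single)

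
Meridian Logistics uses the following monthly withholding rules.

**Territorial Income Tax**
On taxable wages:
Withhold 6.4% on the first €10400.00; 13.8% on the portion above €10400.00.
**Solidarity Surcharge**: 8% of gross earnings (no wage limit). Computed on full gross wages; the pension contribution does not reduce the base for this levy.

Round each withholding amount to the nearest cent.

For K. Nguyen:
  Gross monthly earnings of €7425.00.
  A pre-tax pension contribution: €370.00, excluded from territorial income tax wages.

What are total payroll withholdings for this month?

€1045.52

Territorial Income Tax: taxable = €7425.00 − €370.00 = €7055.00
  6.4% × €7055.00 = €451.52
Solidarity Surcharge: 8% × €7425.00 = €594.00
Total: €451.52 + €594.00 = €1045.52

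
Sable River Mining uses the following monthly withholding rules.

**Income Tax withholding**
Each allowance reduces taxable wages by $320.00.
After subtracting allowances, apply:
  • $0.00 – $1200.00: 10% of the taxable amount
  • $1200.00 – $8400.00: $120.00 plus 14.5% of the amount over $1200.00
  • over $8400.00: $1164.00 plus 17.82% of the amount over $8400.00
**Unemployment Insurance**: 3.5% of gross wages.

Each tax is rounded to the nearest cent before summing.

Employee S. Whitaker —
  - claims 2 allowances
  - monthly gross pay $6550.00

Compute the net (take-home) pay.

Income Tax: taxable = $6550.00 − 2×$320.00 = $5910.00
  $120.00 + 14.5% × ($5910.00 − $1200.00) = $120.00 + 14.5% × $4710.00 = $802.95
Unemployment Insurance: 3.5% × $6550.00 = $229.25
Total withheld: $802.95 + $229.25 = $1032.20
Net pay: $6550.00 − $1032.20 = $5517.80

$5517.80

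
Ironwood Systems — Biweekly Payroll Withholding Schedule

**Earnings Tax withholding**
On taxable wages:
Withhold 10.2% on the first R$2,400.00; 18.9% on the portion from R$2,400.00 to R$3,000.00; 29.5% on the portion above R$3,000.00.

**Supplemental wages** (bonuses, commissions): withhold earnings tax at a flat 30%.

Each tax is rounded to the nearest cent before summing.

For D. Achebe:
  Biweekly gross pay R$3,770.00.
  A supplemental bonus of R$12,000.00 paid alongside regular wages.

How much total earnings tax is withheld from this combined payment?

Earnings Tax: taxable = R$3,770.00
  R$358.20 + 29.5% × (R$3,770.00 − R$3,000.00) = R$358.20 + 29.5% × R$770.00 = R$585.35
Supplemental (30% flat on bonus): 30% × R$12,000.00 = R$3,600.00
Total earnings tax: R$585.35 + R$3,600.00 = R$4,185.35

R$4,185.35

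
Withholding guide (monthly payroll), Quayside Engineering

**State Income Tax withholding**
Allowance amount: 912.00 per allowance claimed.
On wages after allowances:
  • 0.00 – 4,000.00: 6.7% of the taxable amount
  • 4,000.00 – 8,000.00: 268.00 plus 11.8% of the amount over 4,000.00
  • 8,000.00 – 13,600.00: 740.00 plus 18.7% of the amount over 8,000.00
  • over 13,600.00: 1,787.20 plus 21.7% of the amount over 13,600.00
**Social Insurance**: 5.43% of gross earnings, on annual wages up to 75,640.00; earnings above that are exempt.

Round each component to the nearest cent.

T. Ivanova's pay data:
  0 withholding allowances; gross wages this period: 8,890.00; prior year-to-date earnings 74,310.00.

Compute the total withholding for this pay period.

State Income Tax: taxable = 8,890.00
  740.00 + 18.7% × (8,890.00 − 8,000.00) = 740.00 + 18.7% × 890.00 = 906.43
Social Insurance: cap 75,640.00 − YTD 74,310.00 = 1,330.00 subject; 5.43% × 1,330.00 = 72.22
Total: 906.43 + 72.22 = 978.65

978.65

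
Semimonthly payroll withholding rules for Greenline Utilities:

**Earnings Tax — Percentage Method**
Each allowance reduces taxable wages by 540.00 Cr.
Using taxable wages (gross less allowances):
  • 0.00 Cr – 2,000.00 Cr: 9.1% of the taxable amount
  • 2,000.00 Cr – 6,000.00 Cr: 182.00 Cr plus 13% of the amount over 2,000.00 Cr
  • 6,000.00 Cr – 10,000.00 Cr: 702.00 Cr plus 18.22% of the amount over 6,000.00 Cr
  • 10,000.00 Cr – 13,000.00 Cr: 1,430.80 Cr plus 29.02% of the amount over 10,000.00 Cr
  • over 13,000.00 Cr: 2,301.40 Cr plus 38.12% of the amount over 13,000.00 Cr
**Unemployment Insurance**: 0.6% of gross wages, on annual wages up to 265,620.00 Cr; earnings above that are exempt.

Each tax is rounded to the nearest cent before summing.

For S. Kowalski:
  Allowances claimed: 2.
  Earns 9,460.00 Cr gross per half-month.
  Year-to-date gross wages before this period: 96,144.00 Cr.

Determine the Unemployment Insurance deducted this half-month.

56.76 Cr

Unemployment Insurance: 0.6% × 9,460.00 Cr = 56.76 Cr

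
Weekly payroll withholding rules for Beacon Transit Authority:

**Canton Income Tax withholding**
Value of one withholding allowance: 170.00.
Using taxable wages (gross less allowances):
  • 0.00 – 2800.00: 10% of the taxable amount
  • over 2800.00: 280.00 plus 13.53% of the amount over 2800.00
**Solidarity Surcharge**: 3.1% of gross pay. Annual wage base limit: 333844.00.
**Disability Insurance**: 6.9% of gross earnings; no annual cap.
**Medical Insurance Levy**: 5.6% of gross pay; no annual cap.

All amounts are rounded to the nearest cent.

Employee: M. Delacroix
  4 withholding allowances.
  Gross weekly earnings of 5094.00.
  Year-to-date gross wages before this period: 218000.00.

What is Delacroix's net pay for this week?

Canton Income Tax: taxable = 5094.00 − 4×170.00 = 4414.00
  280.00 + 13.53% × (4414.00 − 2800.00) = 280.00 + 13.53% × 1614.00 = 498.37
Solidarity Surcharge: 3.1% × 5094.00 = 157.91
Disability Insurance: 6.9% × 5094.00 = 351.49
Medical Insurance Levy: 5.6% × 5094.00 = 285.26
Total withheld: 498.37 + 157.91 + 351.49 + 285.26 = 1293.03
Net pay: 5094.00 − 1293.03 = 3800.97

3800.97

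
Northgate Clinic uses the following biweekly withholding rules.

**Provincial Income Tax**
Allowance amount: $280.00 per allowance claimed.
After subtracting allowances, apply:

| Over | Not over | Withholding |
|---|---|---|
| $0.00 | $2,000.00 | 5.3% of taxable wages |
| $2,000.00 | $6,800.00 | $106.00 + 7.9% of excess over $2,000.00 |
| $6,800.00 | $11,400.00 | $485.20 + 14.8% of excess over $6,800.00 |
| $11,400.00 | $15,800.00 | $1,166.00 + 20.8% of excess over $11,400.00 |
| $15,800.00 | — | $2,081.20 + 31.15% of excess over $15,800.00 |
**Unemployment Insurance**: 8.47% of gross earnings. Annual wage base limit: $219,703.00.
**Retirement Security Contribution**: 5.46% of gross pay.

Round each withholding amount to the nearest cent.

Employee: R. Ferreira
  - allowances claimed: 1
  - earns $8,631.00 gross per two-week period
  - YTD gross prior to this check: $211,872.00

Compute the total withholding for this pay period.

$1,849.29

Provincial Income Tax: taxable = $8,631.00 − 1×$280.00 = $8,351.00
  $485.20 + 14.8% × ($8,351.00 − $6,800.00) = $485.20 + 14.8% × $1,551.00 = $714.75
Unemployment Insurance: cap $219,703.00 − YTD $211,872.00 = $7,831.00 subject; 8.47% × $7,831.00 = $663.29
Retirement Security Contribution: 5.46% × $8,631.00 = $471.25
Total: $714.75 + $663.29 + $471.25 = $1,849.29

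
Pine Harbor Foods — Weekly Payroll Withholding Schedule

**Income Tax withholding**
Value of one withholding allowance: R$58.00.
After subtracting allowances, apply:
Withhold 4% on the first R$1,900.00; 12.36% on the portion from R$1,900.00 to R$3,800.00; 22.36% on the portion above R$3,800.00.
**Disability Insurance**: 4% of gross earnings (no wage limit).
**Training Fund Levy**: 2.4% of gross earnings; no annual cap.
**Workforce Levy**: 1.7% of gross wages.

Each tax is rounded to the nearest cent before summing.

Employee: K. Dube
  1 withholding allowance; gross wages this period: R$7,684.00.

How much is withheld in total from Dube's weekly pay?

R$1,788.74

Income Tax: taxable = R$7,684.00 − 1×R$58.00 = R$7,626.00
  R$310.84 + 22.36% × (R$7,626.00 − R$3,800.00) = R$310.84 + 22.36% × R$3,826.00 = R$1,166.33
Disability Insurance: 4% × R$7,684.00 = R$307.36
Training Fund Levy: 2.4% × R$7,684.00 = R$184.42
Workforce Levy: 1.7% × R$7,684.00 = R$130.63
Total: R$1,166.33 + R$307.36 + R$184.42 + R$130.63 = R$1,788.74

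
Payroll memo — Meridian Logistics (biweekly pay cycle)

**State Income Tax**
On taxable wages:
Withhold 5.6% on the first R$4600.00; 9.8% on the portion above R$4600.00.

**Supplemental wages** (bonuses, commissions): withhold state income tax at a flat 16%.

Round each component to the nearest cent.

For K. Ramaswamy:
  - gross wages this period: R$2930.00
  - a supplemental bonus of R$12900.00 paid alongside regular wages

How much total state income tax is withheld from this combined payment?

R$2228.08

State Income Tax: taxable = R$2930.00
  5.6% × R$2930.00 = R$164.08
Supplemental (16% flat on bonus): 16% × R$12900.00 = R$2064.00
Total state income tax: R$164.08 + R$2064.00 = R$2228.08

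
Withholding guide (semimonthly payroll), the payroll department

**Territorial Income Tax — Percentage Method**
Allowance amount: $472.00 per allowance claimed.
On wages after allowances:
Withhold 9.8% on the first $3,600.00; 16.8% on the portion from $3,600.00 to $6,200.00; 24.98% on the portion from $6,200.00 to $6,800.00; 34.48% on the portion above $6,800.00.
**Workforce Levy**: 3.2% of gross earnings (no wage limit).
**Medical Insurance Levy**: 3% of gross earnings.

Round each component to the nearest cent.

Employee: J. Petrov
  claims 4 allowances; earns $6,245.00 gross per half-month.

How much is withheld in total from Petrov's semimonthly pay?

$867.17

Territorial Income Tax: taxable = $6,245.00 − 4×$472.00 = $4,357.00
  $352.80 + 16.8% × ($4,357.00 − $3,600.00) = $352.80 + 16.8% × $757.00 = $479.98
Workforce Levy: 3.2% × $6,245.00 = $199.84
Medical Insurance Levy: 3% × $6,245.00 = $187.35
Total: $479.98 + $199.84 + $187.35 = $867.17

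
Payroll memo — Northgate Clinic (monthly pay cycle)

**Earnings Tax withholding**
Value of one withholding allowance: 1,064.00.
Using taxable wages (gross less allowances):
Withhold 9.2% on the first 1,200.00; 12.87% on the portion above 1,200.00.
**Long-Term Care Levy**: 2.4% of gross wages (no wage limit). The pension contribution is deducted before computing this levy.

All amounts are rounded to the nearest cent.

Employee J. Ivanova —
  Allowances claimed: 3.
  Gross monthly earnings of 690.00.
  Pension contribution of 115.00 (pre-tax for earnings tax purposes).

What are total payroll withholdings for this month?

13.80

Earnings Tax: taxable = 690.00 − 115.00 − 3×1,064.00 = -2,617.00
  Taxable ≤ 0 → 0.00
Long-Term Care Levy: 2.4% × 575.00 = 13.80
Total: 0.00 + 13.80 = 13.80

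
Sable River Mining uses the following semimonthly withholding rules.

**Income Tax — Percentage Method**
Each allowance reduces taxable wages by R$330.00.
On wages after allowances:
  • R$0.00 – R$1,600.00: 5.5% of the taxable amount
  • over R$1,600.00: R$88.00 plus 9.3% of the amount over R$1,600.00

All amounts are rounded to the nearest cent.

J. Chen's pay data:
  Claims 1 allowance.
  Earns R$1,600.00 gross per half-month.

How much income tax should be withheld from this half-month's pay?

R$69.85

Income Tax: taxable = R$1,600.00 − 1×R$330.00 = R$1,270.00
  5.5% × R$1,270.00 = R$69.85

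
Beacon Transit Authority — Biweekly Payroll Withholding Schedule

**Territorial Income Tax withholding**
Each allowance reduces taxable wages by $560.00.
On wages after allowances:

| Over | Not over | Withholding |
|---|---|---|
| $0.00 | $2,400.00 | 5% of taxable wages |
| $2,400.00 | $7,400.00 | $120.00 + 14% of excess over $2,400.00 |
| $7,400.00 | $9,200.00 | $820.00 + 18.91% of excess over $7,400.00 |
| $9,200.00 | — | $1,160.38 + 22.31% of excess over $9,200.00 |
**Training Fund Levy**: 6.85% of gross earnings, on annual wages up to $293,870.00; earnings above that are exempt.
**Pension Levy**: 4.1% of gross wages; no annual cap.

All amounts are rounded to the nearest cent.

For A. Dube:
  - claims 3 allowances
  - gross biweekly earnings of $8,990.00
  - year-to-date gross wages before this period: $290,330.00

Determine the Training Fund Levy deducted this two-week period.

$242.49

Training Fund Levy: cap $293,870.00 − YTD $290,330.00 = $3,540.00 subject; 6.85% × $3,540.00 = $242.49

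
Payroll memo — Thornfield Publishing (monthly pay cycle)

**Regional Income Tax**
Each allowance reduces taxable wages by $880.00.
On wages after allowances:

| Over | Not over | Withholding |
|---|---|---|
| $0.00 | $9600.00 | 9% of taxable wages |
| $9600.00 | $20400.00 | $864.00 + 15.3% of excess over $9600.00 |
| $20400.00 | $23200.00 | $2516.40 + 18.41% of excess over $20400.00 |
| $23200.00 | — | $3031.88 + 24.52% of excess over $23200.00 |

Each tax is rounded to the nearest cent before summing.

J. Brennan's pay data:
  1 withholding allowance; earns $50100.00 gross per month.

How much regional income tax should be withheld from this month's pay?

Regional Income Tax: taxable = $50100.00 − 1×$880.00 = $49220.00
  $3031.88 + 24.52% × ($49220.00 − $23200.00) = $3031.88 + 24.52% × $26020.00 = $9411.98

$9411.98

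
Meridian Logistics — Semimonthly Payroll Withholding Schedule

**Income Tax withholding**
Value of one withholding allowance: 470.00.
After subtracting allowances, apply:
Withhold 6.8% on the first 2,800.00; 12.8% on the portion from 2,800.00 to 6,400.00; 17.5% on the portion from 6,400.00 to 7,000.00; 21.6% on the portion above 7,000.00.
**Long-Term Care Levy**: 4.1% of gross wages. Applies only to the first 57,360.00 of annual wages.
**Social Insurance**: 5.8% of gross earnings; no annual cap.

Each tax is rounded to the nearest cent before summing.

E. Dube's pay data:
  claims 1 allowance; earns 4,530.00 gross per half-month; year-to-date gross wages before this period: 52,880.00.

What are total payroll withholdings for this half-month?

798.10

Income Tax: taxable = 4,530.00 − 1×470.00 = 4,060.00
  190.40 + 12.8% × (4,060.00 − 2,800.00) = 190.40 + 12.8% × 1,260.00 = 351.68
Long-Term Care Levy: cap 57,360.00 − YTD 52,880.00 = 4,480.00 subject; 4.1% × 4,480.00 = 183.68
Social Insurance: 5.8% × 4,530.00 = 262.74
Total: 351.68 + 183.68 + 262.74 = 798.10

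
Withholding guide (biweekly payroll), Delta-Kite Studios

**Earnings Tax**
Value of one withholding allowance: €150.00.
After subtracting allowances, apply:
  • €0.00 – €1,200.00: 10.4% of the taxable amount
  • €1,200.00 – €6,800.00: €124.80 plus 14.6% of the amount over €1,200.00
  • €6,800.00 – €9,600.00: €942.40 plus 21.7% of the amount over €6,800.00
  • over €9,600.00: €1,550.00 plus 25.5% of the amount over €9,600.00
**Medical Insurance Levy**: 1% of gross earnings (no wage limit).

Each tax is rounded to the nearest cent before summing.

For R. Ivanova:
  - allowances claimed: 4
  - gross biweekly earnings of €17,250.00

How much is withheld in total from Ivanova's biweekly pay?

€3,520.25

Earnings Tax: taxable = €17,250.00 − 4×€150.00 = €16,650.00
  €1,550.00 + 25.5% × (€16,650.00 − €9,600.00) = €1,550.00 + 25.5% × €7,050.00 = €3,347.75
Medical Insurance Levy: 1% × €17,250.00 = €172.50
Total: €3,347.75 + €172.50 = €3,520.25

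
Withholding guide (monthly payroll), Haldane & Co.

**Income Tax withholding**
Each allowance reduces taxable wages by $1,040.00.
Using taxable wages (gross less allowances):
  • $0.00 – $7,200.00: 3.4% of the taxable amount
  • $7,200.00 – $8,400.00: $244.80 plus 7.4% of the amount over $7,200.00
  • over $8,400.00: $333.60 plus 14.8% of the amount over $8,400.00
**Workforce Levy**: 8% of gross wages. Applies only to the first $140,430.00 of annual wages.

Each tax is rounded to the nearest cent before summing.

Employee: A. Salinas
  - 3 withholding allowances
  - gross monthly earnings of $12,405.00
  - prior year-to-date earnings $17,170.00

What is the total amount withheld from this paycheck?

Income Tax: taxable = $12,405.00 − 3×$1,040.00 = $9,285.00
  $333.60 + 14.8% × ($9,285.00 − $8,400.00) = $333.60 + 14.8% × $885.00 = $464.58
Workforce Levy: 8% × $12,405.00 = $992.40
Total: $464.58 + $992.40 = $1,456.98

$1,456.98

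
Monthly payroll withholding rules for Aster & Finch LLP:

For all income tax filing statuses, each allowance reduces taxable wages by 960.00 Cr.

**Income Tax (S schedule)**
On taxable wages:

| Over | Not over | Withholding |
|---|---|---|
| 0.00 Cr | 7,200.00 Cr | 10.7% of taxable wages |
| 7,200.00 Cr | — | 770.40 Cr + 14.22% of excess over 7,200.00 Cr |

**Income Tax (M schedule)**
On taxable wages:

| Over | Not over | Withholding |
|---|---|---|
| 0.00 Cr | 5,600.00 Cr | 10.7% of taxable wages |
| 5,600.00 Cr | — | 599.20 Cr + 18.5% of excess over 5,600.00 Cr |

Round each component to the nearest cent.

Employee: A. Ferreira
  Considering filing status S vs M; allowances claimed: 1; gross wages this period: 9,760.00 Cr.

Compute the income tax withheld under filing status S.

Income Tax (S): taxable = 9,760.00 Cr − 1×960.00 Cr = 8,800.00 Cr
  770.40 Cr + 14.22% × (8,800.00 Cr − 7,200.00 Cr) = 770.40 Cr + 14.22% × 1,600.00 Cr = 997.92 Cr

997.92 Cr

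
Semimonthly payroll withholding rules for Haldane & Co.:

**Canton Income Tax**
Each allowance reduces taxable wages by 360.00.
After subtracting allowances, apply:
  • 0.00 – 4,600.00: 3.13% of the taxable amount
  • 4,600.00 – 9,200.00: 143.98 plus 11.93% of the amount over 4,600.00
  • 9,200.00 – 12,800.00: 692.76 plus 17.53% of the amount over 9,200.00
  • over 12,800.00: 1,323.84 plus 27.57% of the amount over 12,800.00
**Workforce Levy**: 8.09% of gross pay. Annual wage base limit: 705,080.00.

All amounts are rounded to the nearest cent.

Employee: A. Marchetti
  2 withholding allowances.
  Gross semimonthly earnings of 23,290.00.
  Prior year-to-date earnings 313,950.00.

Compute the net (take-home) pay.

Canton Income Tax: taxable = 23,290.00 − 2×360.00 = 22,570.00
  1,323.84 + 27.57% × (22,570.00 − 12,800.00) = 1,323.84 + 27.57% × 9,770.00 = 4,017.43
Workforce Levy: 8.09% × 23,290.00 = 1,884.16
Total withheld: 4,017.43 + 1,884.16 = 5,901.59
Net pay: 23,290.00 − 5,901.59 = 17,388.41

17,388.41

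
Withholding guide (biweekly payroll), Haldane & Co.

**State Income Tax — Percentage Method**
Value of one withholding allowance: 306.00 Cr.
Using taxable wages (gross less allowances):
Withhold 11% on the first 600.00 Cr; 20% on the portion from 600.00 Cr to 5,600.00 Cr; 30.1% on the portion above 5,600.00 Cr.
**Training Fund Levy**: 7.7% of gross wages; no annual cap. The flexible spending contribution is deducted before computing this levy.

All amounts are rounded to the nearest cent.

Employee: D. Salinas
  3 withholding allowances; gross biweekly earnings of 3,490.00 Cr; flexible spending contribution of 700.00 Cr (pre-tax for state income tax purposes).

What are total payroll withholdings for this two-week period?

State Income Tax: taxable = 3,490.00 Cr − 700.00 Cr − 3×306.00 Cr = 1,872.00 Cr
  66.00 Cr + 20% × (1,872.00 Cr − 600.00 Cr) = 66.00 Cr + 20% × 1,272.00 Cr = 320.40 Cr
Training Fund Levy: 7.7% × 2,790.00 Cr = 214.83 Cr
Total: 320.40 Cr + 214.83 Cr = 535.23 Cr

535.23 Cr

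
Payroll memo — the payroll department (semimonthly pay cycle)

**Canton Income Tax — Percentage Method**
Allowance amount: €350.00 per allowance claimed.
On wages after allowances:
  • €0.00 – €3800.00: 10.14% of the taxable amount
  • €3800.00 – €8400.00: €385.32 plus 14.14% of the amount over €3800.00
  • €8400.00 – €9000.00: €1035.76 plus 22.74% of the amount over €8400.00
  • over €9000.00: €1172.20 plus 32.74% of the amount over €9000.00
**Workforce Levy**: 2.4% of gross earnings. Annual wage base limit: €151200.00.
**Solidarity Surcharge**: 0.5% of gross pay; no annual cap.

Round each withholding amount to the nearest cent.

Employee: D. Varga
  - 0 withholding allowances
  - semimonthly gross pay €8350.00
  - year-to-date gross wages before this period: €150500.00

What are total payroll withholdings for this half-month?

Canton Income Tax: taxable = €8350.00
  €385.32 + 14.14% × (€8350.00 − €3800.00) = €385.32 + 14.14% × €4550.00 = €1028.69
Workforce Levy: cap €151200.00 − YTD €150500.00 = €700.00 subject; 2.4% × €700.00 = €16.80
Solidarity Surcharge: 0.5% × €8350.00 = €41.75
Total: €1028.69 + €16.80 + €41.75 = €1087.24

€1087.24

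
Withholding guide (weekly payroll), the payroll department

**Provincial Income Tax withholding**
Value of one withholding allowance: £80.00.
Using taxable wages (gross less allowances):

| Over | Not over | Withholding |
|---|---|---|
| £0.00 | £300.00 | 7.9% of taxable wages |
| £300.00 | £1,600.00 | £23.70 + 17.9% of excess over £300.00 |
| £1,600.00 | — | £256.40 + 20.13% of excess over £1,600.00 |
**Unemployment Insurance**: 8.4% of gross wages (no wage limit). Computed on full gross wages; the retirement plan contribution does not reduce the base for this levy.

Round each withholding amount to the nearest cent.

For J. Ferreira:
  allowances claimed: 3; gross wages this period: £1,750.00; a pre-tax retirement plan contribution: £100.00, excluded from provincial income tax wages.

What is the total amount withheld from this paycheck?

Provincial Income Tax: taxable = £1,750.00 − £100.00 − 3×£80.00 = £1,410.00
  £23.70 + 17.9% × (£1,410.00 − £300.00) = £23.70 + 17.9% × £1,110.00 = £222.39
Unemployment Insurance: 8.4% × £1,750.00 = £147.00
Total: £222.39 + £147.00 = £369.39

£369.39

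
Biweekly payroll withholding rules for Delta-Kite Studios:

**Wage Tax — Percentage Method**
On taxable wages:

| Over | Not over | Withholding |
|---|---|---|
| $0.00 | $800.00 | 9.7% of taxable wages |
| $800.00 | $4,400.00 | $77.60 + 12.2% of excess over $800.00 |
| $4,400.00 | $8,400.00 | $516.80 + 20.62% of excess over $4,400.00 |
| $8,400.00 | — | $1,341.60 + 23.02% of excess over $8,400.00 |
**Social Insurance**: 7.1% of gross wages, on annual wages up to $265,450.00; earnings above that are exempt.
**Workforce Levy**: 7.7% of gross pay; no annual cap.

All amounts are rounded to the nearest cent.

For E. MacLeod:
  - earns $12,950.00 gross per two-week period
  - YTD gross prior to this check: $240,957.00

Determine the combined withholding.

Wage Tax: taxable = $12,950.00
  $1,341.60 + 23.02% × ($12,950.00 − $8,400.00) = $1,341.60 + 23.02% × $4,550.00 = $2,389.01
Social Insurance: 7.1% × $12,950.00 = $919.45
Workforce Levy: 7.7% × $12,950.00 = $997.15
Total: $2,389.01 + $919.45 + $997.15 = $4,305.61

$4,305.61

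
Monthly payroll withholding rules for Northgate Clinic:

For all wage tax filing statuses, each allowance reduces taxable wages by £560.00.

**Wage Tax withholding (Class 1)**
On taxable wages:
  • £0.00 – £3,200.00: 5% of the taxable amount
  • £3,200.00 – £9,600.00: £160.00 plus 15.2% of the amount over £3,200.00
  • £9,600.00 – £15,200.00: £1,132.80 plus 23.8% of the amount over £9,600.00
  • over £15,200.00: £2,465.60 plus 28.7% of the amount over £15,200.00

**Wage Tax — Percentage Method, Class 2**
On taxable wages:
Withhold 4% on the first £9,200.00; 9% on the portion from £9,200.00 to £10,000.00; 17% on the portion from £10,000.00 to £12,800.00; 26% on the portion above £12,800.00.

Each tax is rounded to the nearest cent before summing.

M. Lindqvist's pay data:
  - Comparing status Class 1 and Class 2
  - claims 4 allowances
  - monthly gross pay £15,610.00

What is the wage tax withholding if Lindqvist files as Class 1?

£2,030.06

Wage Tax (Class 1): taxable = £15,610.00 − 4×£560.00 = £13,370.00
  £1,132.80 + 23.8% × (£13,370.00 − £9,600.00) = £1,132.80 + 23.8% × £3,770.00 = £2,030.06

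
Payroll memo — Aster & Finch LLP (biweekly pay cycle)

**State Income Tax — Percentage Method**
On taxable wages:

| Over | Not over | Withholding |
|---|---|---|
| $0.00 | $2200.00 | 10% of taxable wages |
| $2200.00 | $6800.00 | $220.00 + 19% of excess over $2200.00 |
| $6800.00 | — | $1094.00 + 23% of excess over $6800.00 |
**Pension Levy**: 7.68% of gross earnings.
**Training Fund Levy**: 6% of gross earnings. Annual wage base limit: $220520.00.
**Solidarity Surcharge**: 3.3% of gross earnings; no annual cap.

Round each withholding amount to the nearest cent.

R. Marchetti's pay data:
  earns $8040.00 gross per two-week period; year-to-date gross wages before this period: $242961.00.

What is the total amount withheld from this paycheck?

$2261.99

State Income Tax: taxable = $8040.00
  $1094.00 + 23% × ($8040.00 − $6800.00) = $1094.00 + 23% × $1240.00 = $1379.20
Pension Levy: 7.68% × $8040.00 = $617.47
Training Fund Levy: YTD $242961.00 ≥ cap $220520.00 → $0.00
Solidarity Surcharge: 3.3% × $8040.00 = $265.32
Total: $1379.20 + $617.47 + $0.00 + $265.32 = $2261.99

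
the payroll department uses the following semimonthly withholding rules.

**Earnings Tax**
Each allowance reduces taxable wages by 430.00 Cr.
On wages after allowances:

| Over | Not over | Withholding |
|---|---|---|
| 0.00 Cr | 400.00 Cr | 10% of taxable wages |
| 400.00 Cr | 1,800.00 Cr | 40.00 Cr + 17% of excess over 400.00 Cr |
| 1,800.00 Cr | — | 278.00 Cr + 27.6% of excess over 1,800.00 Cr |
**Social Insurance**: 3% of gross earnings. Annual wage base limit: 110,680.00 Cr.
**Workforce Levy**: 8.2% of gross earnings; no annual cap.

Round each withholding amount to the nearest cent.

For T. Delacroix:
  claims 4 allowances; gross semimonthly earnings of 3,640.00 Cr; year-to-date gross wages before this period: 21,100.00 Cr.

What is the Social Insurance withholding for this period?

Social Insurance: 3% × 3,640.00 Cr = 109.20 Cr

109.20 Cr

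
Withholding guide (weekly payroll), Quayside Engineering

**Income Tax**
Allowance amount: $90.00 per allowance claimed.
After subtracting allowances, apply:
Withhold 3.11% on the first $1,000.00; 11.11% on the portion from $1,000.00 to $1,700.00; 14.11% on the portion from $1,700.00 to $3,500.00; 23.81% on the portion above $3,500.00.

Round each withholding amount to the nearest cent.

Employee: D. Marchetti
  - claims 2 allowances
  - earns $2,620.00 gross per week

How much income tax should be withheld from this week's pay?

Income Tax: taxable = $2,620.00 − 2×$90.00 = $2,440.00
  $108.87 + 14.11% × ($2,440.00 − $1,700.00) = $108.87 + 14.11% × $740.00 = $213.28

$213.28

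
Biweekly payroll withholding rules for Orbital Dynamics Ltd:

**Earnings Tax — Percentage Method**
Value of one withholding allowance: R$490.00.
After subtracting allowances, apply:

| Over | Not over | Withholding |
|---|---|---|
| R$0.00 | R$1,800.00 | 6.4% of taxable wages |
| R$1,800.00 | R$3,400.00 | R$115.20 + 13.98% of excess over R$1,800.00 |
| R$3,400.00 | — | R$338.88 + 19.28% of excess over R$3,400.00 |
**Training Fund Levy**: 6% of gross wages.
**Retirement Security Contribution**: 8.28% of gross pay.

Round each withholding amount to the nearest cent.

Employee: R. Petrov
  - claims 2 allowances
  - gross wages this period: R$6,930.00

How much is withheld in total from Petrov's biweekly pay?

Earnings Tax: taxable = R$6,930.00 − 2×R$490.00 = R$5,950.00
  R$338.88 + 19.28% × (R$5,950.00 − R$3,400.00) = R$338.88 + 19.28% × R$2,550.00 = R$830.52
Training Fund Levy: 6% × R$6,930.00 = R$415.80
Retirement Security Contribution: 8.28% × R$6,930.00 = R$573.80
Total: R$830.52 + R$415.80 + R$573.80 = R$1,820.12

R$1,820.12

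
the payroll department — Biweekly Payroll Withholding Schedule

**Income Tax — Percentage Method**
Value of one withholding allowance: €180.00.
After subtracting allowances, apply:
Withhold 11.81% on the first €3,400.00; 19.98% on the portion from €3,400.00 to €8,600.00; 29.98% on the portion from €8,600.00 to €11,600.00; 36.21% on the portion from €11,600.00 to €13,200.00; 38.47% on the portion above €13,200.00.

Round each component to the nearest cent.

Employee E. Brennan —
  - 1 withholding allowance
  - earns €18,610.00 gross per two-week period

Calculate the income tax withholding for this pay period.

Income Tax: taxable = €18,610.00 − 1×€180.00 = €18,430.00
  €2,919.26 + 38.47% × (€18,430.00 − €13,200.00) = €2,919.26 + 38.47% × €5,230.00 = €4,931.24

€4,931.24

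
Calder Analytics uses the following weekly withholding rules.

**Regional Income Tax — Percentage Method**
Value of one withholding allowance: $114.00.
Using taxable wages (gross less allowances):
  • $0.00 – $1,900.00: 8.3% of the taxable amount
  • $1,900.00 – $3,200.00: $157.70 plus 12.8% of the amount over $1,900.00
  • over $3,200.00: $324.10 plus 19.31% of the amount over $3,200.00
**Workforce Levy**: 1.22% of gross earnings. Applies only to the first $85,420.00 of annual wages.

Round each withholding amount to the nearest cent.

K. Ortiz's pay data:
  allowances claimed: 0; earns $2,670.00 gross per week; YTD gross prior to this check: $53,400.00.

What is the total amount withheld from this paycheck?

$288.83

Regional Income Tax: taxable = $2,670.00
  $157.70 + 12.8% × ($2,670.00 − $1,900.00) = $157.70 + 12.8% × $770.00 = $256.26
Workforce Levy: 1.22% × $2,670.00 = $32.57
Total: $256.26 + $32.57 = $288.83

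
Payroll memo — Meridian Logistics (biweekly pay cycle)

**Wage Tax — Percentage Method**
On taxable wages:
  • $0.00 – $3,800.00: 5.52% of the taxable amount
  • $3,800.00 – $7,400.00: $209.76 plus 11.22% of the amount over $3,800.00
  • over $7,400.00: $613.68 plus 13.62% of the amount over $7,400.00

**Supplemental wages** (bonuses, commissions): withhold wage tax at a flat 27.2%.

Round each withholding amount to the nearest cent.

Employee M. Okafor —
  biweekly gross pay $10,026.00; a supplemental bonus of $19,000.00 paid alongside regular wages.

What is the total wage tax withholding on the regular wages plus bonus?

Wage Tax: taxable = $10,026.00
  $613.68 + 13.62% × ($10,026.00 − $7,400.00) = $613.68 + 13.62% × $2,626.00 = $971.34
Supplemental (27.2% flat on bonus): 27.2% × $19,000.00 = $5,168.00
Total wage tax: $971.34 + $5,168.00 = $6,139.34

$6,139.34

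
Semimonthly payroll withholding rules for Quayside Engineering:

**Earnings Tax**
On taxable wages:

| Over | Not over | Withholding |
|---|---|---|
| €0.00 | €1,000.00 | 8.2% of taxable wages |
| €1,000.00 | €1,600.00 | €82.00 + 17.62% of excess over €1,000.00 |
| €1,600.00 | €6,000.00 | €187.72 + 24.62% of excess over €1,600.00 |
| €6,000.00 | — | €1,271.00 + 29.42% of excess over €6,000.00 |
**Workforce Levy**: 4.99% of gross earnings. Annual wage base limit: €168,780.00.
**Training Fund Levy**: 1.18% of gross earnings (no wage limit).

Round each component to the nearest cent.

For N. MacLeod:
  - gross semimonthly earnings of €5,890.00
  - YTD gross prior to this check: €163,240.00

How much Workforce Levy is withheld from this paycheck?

Workforce Levy: cap €168,780.00 − YTD €163,240.00 = €5,540.00 subject; 4.99% × €5,540.00 = €276.45

€276.45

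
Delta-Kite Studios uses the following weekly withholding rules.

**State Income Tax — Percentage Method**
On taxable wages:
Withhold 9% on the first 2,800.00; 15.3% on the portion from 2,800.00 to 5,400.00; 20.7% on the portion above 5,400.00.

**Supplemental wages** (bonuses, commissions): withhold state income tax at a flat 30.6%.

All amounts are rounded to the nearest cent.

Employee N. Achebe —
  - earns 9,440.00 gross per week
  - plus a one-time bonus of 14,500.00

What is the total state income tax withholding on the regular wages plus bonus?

State Income Tax: taxable = 9,440.00
  649.80 + 20.7% × (9,440.00 − 5,400.00) = 649.80 + 20.7% × 4,040.00 = 1,486.08
Supplemental (30.6% flat on bonus): 30.6% × 14,500.00 = 4,437.00
Total state income tax: 1,486.08 + 4,437.00 = 5,923.08

5,923.08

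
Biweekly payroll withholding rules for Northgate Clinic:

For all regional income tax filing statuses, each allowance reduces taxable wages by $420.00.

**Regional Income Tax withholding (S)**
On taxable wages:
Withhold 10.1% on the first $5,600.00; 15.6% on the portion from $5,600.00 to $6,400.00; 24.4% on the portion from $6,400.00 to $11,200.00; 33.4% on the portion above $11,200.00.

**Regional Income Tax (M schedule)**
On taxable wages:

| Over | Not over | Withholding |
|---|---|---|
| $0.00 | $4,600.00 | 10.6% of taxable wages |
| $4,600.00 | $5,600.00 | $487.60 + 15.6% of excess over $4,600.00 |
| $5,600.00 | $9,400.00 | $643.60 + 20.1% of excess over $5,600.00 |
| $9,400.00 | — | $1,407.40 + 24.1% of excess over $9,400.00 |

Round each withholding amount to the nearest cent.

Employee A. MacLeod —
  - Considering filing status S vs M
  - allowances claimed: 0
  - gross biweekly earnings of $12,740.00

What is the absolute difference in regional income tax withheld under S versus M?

$163.62

Regional Income Tax (S): taxable = $12,740.00
  $1,861.60 + 33.4% × ($12,740.00 − $11,200.00) = $1,861.60 + 33.4% × $1,540.00 = $2,375.96
Regional Income Tax (M): taxable = $12,740.00
  $1,407.40 + 24.1% × ($12,740.00 − $9,400.00) = $1,407.40 + 24.1% × $3,340.00 = $2,212.34
Difference: |$2,375.96 − $2,212.34| = $163.62 (higher under S)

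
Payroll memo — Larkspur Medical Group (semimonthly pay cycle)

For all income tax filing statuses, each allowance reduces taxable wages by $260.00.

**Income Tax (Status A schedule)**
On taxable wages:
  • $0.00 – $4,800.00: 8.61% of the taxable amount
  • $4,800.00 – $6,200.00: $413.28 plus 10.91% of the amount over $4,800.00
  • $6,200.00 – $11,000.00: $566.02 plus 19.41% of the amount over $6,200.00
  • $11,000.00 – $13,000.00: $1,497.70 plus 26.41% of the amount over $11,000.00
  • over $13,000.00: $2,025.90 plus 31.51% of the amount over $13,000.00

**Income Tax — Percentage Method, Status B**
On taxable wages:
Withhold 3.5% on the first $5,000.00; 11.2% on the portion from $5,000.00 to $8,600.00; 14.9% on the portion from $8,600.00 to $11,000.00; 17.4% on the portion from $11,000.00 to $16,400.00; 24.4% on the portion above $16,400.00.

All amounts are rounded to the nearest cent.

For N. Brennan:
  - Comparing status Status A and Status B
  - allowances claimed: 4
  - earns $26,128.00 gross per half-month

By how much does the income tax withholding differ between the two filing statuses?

Income Tax (Status A): taxable = $26,128.00 − 4×$260.00 = $25,088.00
  $2,025.90 + 31.51% × ($25,088.00 − $13,000.00) = $2,025.90 + 31.51% × $12,088.00 = $5,834.83
Income Tax (Status B): taxable = $26,128.00 − 4×$260.00 = $25,088.00
  $1,875.40 + 24.4% × ($25,088.00 − $16,400.00) = $1,875.40 + 24.4% × $8,688.00 = $3,995.27
Difference: |$5,834.83 − $3,995.27| = $1,839.56 (higher under Status A)

$1,839.56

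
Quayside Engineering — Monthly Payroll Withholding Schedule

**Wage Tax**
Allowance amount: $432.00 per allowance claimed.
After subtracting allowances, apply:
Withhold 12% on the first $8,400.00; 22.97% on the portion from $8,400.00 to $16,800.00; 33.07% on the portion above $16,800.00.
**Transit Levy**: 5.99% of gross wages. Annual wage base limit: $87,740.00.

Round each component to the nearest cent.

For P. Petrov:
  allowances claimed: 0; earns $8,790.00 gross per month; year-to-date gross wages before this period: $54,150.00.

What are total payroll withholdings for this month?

Wage Tax: taxable = $8,790.00
  $1,008.00 + 22.97% × ($8,790.00 − $8,400.00) = $1,008.00 + 22.97% × $390.00 = $1,097.58
Transit Levy: 5.99% × $8,790.00 = $526.52
Total: $1,097.58 + $526.52 = $1,624.10

$1,624.10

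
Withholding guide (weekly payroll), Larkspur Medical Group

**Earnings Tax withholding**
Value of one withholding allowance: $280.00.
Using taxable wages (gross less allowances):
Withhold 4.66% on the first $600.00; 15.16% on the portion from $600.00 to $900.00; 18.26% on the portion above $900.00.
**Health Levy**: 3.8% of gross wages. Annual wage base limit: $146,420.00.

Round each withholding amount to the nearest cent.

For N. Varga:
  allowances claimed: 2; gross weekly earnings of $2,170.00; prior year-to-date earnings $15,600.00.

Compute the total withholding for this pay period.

$285.55

Earnings Tax: taxable = $2,170.00 − 2×$280.00 = $1,610.00
  $73.44 + 18.26% × ($1,610.00 − $900.00) = $73.44 + 18.26% × $710.00 = $203.09
Health Levy: 3.8% × $2,170.00 = $82.46
Total: $203.09 + $82.46 = $285.55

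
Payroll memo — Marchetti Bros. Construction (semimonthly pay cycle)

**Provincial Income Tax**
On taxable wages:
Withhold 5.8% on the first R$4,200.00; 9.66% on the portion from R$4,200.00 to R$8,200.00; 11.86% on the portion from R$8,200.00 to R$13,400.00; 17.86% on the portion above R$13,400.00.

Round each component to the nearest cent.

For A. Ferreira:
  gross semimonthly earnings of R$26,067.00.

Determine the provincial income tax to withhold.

Provincial Income Tax: taxable = R$26,067.00
  R$1,246.72 + 17.86% × (R$26,067.00 − R$13,400.00) = R$1,246.72 + 17.86% × R$12,667.00 = R$3,509.05

R$3,509.05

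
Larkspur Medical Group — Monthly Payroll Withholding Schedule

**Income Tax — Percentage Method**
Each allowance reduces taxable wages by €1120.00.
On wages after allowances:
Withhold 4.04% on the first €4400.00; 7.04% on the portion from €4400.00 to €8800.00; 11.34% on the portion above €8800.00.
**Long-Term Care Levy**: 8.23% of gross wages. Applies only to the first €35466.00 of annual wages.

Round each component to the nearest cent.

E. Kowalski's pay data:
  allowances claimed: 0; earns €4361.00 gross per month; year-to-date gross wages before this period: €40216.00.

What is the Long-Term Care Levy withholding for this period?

€0.00

Long-Term Care Levy: YTD €40216.00 ≥ cap €35466.00 → €0.00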